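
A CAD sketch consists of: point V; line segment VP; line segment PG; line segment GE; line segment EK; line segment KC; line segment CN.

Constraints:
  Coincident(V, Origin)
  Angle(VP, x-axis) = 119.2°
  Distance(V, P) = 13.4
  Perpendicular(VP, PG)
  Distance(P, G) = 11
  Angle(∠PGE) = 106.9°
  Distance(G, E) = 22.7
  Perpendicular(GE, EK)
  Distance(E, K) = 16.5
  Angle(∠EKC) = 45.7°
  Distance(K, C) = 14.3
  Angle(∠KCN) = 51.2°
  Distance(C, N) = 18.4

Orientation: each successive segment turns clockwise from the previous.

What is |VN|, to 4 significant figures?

23.41

∠EKC = 45.7° gives KC at 91.80° from the x-axis; with |KC| = 14.3, C = (7.531, 3.727). ∠KCN = 51.2° gives CN at -37.00° from the x-axis; with |CN| = 18.4, N = (22.23, -7.346). Then |VN| = |N − V| = 23.41.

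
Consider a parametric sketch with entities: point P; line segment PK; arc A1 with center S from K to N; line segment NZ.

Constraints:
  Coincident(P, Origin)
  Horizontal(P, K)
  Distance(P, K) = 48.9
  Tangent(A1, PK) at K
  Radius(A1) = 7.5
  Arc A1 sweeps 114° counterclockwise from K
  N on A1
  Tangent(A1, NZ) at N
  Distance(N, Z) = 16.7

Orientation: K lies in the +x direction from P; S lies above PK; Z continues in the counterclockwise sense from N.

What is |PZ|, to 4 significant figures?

55.34

P is at the origin; PK is horizontal with |PK| = 48.9 and K on the +x side, so K = (48.90, 0.000). Since A1 is tangent to PK there, SK ⟂ PK, so S = K + (0, 7.5) = (48.90, 7.500). On A1, K sits at bearing -90° from S; a 114° counterclockwise sweep puts N at bearing 24°, so N = S + 7.5·(cos 24°, sin 24°) = (55.75, 10.55). Since A1 is tangent to NZ there, SN ⟂ NZ, so NZ runs along (−sin 24°, cos 24°); with |NZ| = 16.7, Z = (48.96, 25.81). Then |PZ| = |Z − P| = 55.34.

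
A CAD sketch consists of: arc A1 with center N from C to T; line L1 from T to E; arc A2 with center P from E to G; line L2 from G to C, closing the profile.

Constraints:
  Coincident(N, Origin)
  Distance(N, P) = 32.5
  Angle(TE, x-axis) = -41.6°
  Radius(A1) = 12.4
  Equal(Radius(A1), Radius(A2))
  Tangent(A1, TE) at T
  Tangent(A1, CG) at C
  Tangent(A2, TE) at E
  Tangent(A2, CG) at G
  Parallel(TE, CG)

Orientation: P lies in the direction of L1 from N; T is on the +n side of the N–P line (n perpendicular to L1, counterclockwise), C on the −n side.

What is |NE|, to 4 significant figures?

34.79

Tangency of A1 to both parallel lines with radius 12.4 puts T and C at N ± 12.4·n: T = (8.233, 9.273), C = (-8.233, -9.273). Equal radii place E and G the same way about P: E = P + 12.4·n = (32.54, -12.30), G = P − 12.4·n = (16.07, -30.85). Then |NE| = |E − N| = 34.79.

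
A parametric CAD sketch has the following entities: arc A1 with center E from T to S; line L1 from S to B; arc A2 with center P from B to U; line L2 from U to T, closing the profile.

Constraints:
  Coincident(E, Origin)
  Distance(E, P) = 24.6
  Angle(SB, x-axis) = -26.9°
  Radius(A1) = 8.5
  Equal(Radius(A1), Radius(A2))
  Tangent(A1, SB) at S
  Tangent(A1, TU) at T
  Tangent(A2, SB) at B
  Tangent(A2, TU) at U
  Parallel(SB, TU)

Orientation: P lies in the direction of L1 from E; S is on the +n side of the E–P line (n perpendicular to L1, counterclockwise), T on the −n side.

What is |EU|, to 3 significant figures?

26.0

The slot axis is L1's direction at -26.9°, so u = (cos -26.9°, sin -26.9°) = (0.892, -0.452) and n = (−sin -26.9°, cos -26.9°) = (0.452, 0.892). E is at the origin and P lies 24.6 along u from E, so P = 24.6·u = (21.9, -11.1). Tangency of A1 to both parallel lines with radius 8.5 puts S and T at E ± 8.5·n: S = (3.85, 7.58), T = (-3.85, -7.58). Equal radii place B and U the same way about P: B = P + 8.5·n = (25.8, -3.55), U = P − 8.5·n = (18.1, -18.7). Then |EU| = |U − E| = 26.0.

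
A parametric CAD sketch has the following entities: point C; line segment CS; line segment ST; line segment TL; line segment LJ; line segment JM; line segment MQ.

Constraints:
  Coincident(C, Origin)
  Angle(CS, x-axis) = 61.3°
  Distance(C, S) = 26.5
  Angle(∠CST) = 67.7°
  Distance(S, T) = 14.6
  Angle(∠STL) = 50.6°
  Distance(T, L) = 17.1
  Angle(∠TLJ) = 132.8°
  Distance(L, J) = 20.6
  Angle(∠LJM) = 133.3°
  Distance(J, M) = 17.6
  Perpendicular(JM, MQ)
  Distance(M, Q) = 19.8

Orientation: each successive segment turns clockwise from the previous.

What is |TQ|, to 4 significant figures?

32.93

∠LJM = 133.3° gives JM at 85.70° from the x-axis; with |JM| = 17.6, M = (-7.757, 44.78). JM ⟂ MQ, so MQ runs at -4.300°; with |MQ| = 19.8, Q = (11.99, 43.30). Then |TQ| = |Q − T| = 32.93.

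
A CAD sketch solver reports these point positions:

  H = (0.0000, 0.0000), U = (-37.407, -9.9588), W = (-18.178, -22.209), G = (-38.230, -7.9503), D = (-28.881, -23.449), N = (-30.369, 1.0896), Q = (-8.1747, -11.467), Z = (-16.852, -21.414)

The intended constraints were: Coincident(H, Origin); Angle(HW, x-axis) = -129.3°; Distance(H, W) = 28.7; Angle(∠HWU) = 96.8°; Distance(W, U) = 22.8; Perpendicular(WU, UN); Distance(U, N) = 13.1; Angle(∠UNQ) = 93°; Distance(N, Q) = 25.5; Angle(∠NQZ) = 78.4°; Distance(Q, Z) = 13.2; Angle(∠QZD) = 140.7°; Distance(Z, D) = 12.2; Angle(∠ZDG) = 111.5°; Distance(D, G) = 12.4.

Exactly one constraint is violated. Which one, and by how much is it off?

Distance(D, G) = 12.4 — off by 5.70.

H = (0.00, 0.00) ✓; HW at -129.3° ✓; |HW| = 28.70 ✓; ∠HWU = 96.80° ✓; |WU| = 22.80 ✓; ∠(WU, UN) = 90.00° ✓; |UN| = 13.10 ✓; ∠UNQ = 93.00° ✓; |NQ| = 25.50 ✓; ∠NQZ = 78.40° ✓; |QZ| = 13.20 ✓; ∠QZD = 140.7° ✓; |ZD| = 12.20 ✓; ∠ZDG = 111.5° ✓; |DG| = 18.10 ✗.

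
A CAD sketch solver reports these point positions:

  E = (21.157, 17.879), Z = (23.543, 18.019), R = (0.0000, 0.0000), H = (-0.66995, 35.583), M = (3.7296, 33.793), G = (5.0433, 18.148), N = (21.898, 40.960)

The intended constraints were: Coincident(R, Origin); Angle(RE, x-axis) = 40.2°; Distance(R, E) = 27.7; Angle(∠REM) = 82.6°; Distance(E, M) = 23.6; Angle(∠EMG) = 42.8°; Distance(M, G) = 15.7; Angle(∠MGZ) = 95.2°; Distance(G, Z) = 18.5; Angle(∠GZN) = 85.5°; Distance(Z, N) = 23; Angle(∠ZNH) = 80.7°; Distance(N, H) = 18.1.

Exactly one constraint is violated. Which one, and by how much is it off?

Distance(N, H) = 18.1 — off by 5.10.

R = (0.00, 0.00) ✓; RE at 40.20° ✓; |RE| = 27.70 ✓; ∠REM = 82.60° ✓; |EM| = 23.60 ✓; ∠EMG = 42.80° ✓; |MG| = 15.70 ✓; ∠MGZ = 95.20° ✓; |GZ| = 18.50 ✓; ∠GZN = 85.50° ✓; |ZN| = 23.00 ✓; ∠ZNH = 80.70° ✓; |NH| = 23.20 ✗.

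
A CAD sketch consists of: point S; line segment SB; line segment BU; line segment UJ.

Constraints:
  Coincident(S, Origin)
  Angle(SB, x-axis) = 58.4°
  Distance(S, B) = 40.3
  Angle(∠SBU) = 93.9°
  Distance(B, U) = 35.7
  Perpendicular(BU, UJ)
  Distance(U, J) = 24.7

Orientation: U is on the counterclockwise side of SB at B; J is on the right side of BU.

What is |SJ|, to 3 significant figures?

75.4

S is at the origin; SB runs at 58.4° with length 40.3, so B = 40.3·(cos 58.4°, sin 58.4°) = (21.1, 34.3). ∠SBU = 93.9°, so BU runs at 58.4° + (180° − 93.9°) = 144° from the x-axis; with |BU| = 35.7, U = B + 35.7·(cos 144°, sin 144°) = (-7.95, 55.1). BU ⟂ UJ; with |UJ| = 24.7 on the right of BU, J = U + 24.7·(0.581, 0.814) = (6.40, 75.2). Then |SJ| = |J − S| = 75.4.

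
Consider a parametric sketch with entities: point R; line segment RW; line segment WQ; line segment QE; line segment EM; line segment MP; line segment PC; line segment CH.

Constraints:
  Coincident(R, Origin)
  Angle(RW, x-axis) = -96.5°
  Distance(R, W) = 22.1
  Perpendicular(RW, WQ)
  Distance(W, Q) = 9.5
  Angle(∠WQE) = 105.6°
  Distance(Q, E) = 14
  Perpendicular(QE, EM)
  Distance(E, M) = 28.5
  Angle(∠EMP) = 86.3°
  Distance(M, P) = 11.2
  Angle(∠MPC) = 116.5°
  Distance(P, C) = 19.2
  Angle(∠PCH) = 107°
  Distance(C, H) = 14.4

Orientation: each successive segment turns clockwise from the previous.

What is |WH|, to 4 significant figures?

12.24

R is at the origin; RW runs at -96.5° with length 22.1, so W = (-2.502, -21.96). The perpendicularity gives WQ at right angles to RW, so WQ runs at 173.5°; with |WQ| = 9.5, Q = (-11.94, -20.88). ∠WQE = 105.6° gives QE at 99.10° from the x-axis; with |QE| = 14.0, E = (-14.15, -7.059). QE ⟂ EM, so EM runs at 9.100°; with |EM| = 28.5, M = (13.99, -2.551). ∠EMP = 86.3° gives MP at -84.60° from the x-axis; with |MP| = 11.2, P = (15.04, -13.70). ∠MPC = 116.5° gives PC at -148.1° from the x-axis; with |PC| = 19.2, C = (-1.260, -23.85). ∠PCH = 107.0° gives CH at 138.9° from the x-axis; with |CH| = 14.4, H = (-12.11, -14.38). Then |WH| = |H − W| = 12.24.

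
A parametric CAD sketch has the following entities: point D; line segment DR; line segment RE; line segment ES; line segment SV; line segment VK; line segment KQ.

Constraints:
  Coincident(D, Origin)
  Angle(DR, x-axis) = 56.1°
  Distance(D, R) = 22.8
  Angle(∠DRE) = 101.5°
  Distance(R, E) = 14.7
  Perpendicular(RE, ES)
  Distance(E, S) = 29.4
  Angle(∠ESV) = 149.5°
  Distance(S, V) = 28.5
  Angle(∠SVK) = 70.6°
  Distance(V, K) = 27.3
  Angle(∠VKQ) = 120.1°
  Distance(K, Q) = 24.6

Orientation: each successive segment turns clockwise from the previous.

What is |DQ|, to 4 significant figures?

13.19

∠SVK = 70.6° gives VK at 107.7° from the x-axis; with |VK| = 27.3, K = (-15.93, -5.043). ∠VKQ = 120.1° gives KQ at 47.80° from the x-axis; with |KQ| = 24.6, Q = (0.5970, 13.18). Then |DQ| = |Q − D| = 13.19.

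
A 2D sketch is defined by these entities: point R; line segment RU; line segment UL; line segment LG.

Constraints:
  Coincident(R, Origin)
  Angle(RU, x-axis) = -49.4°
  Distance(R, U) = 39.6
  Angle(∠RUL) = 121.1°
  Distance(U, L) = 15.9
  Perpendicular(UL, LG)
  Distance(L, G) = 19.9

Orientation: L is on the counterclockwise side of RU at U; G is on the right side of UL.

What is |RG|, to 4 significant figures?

64.94

R is at the origin; RU runs at -49.4° with length 39.6, so U = 39.6·(cos -49.4°, sin -49.4°) = (25.77, -30.07). ∠RUL = 121.1°, so UL runs at -49.4° + (180° − 121.1°) = 9.500° from the x-axis; with |UL| = 15.9, L = U + 15.9·(cos 9.500°, sin 9.500°) = (41.45, -27.44). UL ⟂ LG; with |LG| = 19.9 on the right of UL, G = L + 19.9·(0.1650, -0.9863) = (44.74, -47.07). Then |RG| = |G − R| = 64.94.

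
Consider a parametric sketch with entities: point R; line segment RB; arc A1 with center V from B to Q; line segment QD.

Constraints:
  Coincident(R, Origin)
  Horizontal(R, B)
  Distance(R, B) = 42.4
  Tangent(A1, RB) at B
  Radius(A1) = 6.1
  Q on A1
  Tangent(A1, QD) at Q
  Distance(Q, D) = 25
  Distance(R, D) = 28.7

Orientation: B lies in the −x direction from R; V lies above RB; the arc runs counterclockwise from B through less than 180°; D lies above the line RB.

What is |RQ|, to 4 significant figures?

38.05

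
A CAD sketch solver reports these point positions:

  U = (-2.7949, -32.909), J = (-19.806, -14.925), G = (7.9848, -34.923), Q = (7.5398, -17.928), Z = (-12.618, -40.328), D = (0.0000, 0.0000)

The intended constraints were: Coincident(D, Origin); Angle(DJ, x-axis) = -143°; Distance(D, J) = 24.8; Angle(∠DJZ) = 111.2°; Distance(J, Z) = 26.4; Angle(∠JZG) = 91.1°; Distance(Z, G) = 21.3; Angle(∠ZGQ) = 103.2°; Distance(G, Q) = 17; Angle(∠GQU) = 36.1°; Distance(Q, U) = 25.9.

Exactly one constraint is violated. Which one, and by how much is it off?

Distance(Q, U) = 25.9 — off by 7.70.

D = (0.00, 0.00) ✓; DJ at -143.0° ✓; |DJ| = 24.80 ✓; ∠DJZ = 111.2° ✓; |JZ| = 26.40 ✓; ∠JZG = 91.10° ✓; |ZG| = 21.30 ✓; ∠ZGQ = 103.2° ✓; |GQ| = 17.00 ✓; ∠GQU = 36.10° ✓; |QU| = 18.20 ✗.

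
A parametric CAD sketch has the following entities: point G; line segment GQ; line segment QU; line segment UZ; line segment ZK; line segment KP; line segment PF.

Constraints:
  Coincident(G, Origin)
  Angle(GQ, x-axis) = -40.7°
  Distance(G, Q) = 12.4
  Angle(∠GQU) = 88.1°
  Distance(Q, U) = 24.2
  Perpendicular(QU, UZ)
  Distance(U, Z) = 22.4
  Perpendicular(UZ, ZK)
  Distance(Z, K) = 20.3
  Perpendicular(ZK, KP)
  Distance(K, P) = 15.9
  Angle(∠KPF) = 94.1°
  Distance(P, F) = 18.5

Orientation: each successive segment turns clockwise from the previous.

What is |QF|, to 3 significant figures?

22.9

G is at the origin; GQ runs at -40.7° with length 12.4, so Q = (9.40, -8.09). ∠GQU = 88.1° gives QU at -133° from the x-axis; with |QU| = 24.2, U = (-6.98, -25.9). QU ⟂ UZ, so UZ runs at 137°; with |UZ| = 22.4, Z = (-23.5, -10.7). UZ is perpendicular to ZK, so ZK runs at 47.4°; with |ZK| = 20.3, K = (-9.73, 4.21). ZK ⟂ KP, so KP runs at -42.6°; with |KP| = 15.9, P = (1.98, -6.56). ∠KPF = 94.1° gives PF at -129° from the x-axis; with |PF| = 18.5, F = (-9.54, -21.0). Then |QF| = |F − Q| = 22.9.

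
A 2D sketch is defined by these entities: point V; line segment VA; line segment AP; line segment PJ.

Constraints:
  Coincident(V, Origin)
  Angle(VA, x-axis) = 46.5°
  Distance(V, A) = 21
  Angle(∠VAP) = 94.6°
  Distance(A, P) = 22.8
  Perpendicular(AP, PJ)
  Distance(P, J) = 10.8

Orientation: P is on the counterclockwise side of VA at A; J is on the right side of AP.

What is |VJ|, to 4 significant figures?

40.08

V is at the origin; VA runs at 46.5° with length 21.0, so A = 21.0·(cos 46.5°, sin 46.5°) = (14.46, 15.23). ∠VAP = 94.6°, so AP runs at 46.5° + (180° − 94.6°) = 131.9° from the x-axis; with |AP| = 22.8, P = A + 22.8·(cos 131.9°, sin 131.9°) = (-0.7711, 32.20). AP ⟂ PJ; with |PJ| = 10.8 on the right of AP, J = P + 10.8·(0.7443, 0.6678) = (7.267, 39.42). Then |VJ| = |J − V| = 40.08.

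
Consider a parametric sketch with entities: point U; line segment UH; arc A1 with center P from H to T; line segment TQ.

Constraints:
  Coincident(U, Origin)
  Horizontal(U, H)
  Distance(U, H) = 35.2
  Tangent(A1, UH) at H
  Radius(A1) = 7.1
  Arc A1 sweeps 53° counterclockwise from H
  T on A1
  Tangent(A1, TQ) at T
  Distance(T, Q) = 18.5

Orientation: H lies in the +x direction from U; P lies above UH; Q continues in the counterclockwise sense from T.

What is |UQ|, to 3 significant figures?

54.9

U is at the origin; U and H share the same y with |UH| = 35.2 and H on the +x side, so H = (35.2, 0.00). The tangent condition forces PH to be normal to UH, so P = H + (0, 7.1) = (35.2, 7.10). On A1, H sits at bearing -90° from P; a 53° counterclockwise sweep puts T at bearing -37°, so T = P + 7.1·(cos -37°, sin -37°) = (40.9, 2.83). A1 meets TQ tangentially, so PT is at right angles to TQ, so TQ runs along (−sin -37°, cos -37°); with |TQ| = 18.5, Q = (52.0, 17.6). Then |UQ| = |Q − U| = 54.9.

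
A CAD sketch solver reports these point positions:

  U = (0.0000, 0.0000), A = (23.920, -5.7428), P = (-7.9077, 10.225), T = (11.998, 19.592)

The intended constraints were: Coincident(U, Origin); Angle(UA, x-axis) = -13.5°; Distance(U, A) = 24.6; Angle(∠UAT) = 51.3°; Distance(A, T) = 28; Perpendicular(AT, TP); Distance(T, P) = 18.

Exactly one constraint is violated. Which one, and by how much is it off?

Distance(T, P) = 18 — off by 4.00.

U = (0.00, 0.00) ✓; UA at -13.50° ✓; |UA| = 24.60 ✓; ∠UAT = 51.30° ✓; |AT| = 28.00 ✓; ∠(AT, TP) = 90.00° ✓; |TP| = 22.00 ✗.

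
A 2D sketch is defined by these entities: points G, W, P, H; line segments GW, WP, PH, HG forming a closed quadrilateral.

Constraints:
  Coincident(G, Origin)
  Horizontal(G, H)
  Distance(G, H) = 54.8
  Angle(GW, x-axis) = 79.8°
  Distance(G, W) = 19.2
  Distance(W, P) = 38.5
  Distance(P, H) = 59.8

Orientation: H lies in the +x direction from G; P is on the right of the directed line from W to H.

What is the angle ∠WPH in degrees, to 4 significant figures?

63.43°

Checks: |WP| = 38.50 ✓; |PH| = 59.80 ✓.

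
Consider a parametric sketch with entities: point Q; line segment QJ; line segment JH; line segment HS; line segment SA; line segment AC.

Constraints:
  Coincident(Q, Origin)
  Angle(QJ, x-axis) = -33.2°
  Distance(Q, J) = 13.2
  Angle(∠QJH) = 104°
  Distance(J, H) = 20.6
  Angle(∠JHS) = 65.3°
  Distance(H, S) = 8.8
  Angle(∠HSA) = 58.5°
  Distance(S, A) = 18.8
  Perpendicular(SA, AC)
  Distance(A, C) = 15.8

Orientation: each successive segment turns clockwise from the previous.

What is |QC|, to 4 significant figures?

37.06

∠HSA = 58.5° gives SA at 14.60° from the x-axis; with |SA| = 18.8, A = (16.12, -15.84). SA is perpendicular to AC, so AC runs at -75.40°; with |AC| = 15.8, C = (20.11, -31.13). Then |QC| = |C − Q| = 37.06.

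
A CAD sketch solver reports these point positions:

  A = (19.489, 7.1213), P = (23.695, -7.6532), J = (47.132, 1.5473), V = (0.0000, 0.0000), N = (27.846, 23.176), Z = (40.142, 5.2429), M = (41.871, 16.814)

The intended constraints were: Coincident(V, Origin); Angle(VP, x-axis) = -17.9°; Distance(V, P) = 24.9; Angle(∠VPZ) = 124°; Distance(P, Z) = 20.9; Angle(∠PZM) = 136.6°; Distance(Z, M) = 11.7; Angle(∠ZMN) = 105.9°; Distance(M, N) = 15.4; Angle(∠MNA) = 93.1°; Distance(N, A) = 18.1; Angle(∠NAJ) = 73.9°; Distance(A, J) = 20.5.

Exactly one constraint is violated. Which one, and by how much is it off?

Distance(A, J) = 20.5 — off by 7.70.

V = (0.00, 0.00) ✓; VP at -17.90° ✓; |VP| = 24.90 ✓; ∠VPZ = 124.0° ✓; |PZ| = 20.90 ✓; ∠PZM = 136.6° ✓; |ZM| = 11.70 ✓; ∠ZMN = 105.9° ✓; |MN| = 15.40 ✓; ∠MNA = 93.10° ✓; |NA| = 18.10 ✓; ∠NAJ = 73.90° ✓; |AJ| = 28.20 ✗.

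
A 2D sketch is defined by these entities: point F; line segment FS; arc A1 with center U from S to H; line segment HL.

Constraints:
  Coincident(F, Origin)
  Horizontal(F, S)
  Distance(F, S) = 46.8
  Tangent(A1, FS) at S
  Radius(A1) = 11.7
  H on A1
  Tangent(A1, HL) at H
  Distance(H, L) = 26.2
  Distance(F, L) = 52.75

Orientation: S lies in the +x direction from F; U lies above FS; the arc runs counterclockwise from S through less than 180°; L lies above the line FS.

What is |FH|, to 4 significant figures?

58.52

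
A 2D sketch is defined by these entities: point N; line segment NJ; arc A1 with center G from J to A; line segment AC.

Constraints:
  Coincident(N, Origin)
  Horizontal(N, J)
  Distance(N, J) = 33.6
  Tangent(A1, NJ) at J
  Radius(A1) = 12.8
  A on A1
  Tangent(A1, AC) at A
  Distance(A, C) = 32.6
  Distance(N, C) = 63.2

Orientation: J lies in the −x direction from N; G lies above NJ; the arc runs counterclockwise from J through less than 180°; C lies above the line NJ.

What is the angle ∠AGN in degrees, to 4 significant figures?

57.28°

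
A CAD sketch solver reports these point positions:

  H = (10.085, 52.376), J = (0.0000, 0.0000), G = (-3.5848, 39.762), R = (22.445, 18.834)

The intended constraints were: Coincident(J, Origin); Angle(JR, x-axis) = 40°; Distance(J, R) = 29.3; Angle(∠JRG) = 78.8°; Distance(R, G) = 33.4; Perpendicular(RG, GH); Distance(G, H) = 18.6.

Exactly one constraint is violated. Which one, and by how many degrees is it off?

Perpendicular(RG, GH) — off by 8.50°.

J = (0.00, 0.00) ✓; JR at 40.00° ✓; |JR| = 29.30 ✓; ∠JRG = 78.80° ✓; |RG| = 33.40 ✓; ∠(RG, GH) = 98.50° ✗; |GH| = 18.60 ✓.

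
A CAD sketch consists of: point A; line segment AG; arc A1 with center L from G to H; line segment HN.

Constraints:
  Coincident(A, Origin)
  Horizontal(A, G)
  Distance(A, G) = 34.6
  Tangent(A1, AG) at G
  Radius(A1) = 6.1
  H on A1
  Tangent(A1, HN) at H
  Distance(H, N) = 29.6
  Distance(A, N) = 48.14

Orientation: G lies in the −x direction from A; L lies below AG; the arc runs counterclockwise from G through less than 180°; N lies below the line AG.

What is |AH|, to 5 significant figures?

41.194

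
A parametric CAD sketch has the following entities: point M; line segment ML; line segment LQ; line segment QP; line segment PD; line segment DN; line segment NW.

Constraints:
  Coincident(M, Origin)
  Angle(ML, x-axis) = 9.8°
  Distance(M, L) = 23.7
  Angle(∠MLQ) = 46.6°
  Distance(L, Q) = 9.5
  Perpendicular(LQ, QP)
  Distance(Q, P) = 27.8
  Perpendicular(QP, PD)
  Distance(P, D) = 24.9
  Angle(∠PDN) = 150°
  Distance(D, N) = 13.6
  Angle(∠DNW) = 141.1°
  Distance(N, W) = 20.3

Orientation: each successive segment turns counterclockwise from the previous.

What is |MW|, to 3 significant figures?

53.0

∠PDN = 150.0° gives DN at -6.80° from the x-axis; with |DN| = 13.6, N = (32.5, -29.1). ∠DNW = 141.1° gives NW at 32.1° from the x-axis; with |NW| = 20.3, W = (49.7, -18.3). Then |MW| = |W − M| = 53.0.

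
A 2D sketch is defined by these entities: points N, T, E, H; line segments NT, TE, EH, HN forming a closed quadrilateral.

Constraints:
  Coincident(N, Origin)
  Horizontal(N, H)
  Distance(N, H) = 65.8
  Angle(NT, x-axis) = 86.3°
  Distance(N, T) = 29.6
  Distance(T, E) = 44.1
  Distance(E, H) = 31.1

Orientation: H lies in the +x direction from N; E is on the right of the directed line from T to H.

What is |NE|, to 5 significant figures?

34.700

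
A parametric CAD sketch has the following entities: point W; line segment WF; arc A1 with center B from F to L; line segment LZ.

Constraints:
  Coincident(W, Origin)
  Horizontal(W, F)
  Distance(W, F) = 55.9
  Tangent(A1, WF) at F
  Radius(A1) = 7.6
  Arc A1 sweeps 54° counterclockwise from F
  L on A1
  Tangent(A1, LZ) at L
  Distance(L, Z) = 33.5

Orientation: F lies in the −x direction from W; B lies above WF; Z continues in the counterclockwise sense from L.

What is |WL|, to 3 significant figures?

49.9

W is at the origin; WF is horizontal with |WF| = 55.9 and F on the −x side, so F = (-55.9, 0.00). Since A1 is tangent to WF there, BF ⟂ WF, so B = F + (0, 7.6) = (-55.9, 7.60). On A1, F sits at bearing -90° from B; a 54° counterclockwise sweep puts L at bearing -36°, so L = B + 7.6·(cos -36°, sin -36°) = (-49.8, 3.13). Then |WL| = |L − W| = 49.9.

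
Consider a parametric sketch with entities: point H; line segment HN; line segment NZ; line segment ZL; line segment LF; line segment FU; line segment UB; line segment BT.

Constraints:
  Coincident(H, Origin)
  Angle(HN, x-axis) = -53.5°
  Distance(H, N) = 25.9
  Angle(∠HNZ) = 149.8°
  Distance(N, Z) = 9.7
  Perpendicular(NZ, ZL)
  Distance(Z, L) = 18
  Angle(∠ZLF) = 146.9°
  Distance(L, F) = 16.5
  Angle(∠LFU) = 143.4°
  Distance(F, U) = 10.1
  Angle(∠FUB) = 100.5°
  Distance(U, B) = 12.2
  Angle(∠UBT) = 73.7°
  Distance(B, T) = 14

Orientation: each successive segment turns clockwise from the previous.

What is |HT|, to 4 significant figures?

22.50

H is at the origin; HN runs at -53.5° with length 25.9, so N = (15.41, -20.82). ∠HNZ = 149.8° gives NZ at -83.70° from the x-axis; with |NZ| = 9.7, Z = (16.47, -30.46). The perpendicularity gives ZL at right angles to NZ, so ZL runs at -173.7°; with |ZL| = 18.0, L = (-1.421, -32.44). ∠ZLF = 146.9° gives LF at 153.2° from the x-axis; with |LF| = 16.5, F = (-16.15, -25.00). ∠LFU = 143.4° gives FU at 116.6° from the x-axis; with |FU| = 10.1, U = (-20.67, -15.97). ∠FUB = 100.5° gives UB at 37.10° from the x-axis; with |UB| = 12.2, B = (-10.94, -8.607). ∠UBT = 73.7° gives BT at -69.20° from the x-axis; with |BT| = 14.0, T = (-5.969, -21.69). Then |HT| = |T − H| = 22.50.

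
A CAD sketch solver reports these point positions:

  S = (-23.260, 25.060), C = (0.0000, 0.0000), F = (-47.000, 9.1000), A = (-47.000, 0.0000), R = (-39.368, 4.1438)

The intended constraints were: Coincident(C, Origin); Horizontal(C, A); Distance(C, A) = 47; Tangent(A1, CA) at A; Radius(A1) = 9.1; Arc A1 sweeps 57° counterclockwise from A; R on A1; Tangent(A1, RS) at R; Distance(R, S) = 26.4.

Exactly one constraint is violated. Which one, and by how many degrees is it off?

Tangent(A1, RS) at R — off by 4.60°.

C = (0.00, 0.00) ✓; C.y = 0.00, A.y = 0.00 ✓; |CA| = 47.00 ✓; ∠(FA, AC) = 90.00° ✓; |FA| = 9.100 ✓; bearing(F→R) − bearing(F→A) = 57.00° ✓; |FR| = 9.100 ✓; ∠(FR, RS) = 94.60° ✗; |RS| = 26.40 ✓.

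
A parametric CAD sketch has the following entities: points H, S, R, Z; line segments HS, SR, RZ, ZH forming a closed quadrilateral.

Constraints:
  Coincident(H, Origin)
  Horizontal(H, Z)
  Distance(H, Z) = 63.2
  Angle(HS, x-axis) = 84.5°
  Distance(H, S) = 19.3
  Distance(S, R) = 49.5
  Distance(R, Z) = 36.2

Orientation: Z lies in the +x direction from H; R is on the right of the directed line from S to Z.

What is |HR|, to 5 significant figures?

38.073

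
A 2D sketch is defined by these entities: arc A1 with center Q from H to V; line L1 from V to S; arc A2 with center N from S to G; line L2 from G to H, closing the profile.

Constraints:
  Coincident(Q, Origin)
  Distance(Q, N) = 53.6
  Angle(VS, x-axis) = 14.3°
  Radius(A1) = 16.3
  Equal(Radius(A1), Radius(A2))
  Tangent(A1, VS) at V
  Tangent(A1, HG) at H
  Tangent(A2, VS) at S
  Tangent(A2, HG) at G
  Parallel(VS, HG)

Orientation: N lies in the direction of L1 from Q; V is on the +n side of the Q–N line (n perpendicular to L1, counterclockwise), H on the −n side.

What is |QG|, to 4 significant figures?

56.02

The slot axis is L1's direction at 14.3°, so u = (cos 14.3°, sin 14.3°) = (0.9690, 0.2470) and n = (−sin 14.3°, cos 14.3°) = (-0.2470, 0.9690). Q is at the origin and N lies 53.6 along u from Q, so N = 53.6·u = (51.94, 13.24). Tangency of A1 to both parallel lines with radius 16.3 puts V and H at Q ± 16.3·n: V = (-4.026, 15.79), H = (4.026, -15.79). Equal radii place S and G the same way about N: S = N + 16.3·n = (47.91, 29.03), G = N − 16.3·n = (55.97, -2.556). Then |QG| = |G − Q| = 56.02.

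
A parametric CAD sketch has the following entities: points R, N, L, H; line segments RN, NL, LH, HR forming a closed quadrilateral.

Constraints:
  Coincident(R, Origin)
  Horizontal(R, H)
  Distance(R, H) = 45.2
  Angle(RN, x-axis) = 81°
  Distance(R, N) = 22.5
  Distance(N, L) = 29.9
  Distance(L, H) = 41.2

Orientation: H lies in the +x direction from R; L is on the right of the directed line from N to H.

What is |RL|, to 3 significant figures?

8.99

Checks: |NL| = 29.90 ✓; |LH| = 41.20 ✓.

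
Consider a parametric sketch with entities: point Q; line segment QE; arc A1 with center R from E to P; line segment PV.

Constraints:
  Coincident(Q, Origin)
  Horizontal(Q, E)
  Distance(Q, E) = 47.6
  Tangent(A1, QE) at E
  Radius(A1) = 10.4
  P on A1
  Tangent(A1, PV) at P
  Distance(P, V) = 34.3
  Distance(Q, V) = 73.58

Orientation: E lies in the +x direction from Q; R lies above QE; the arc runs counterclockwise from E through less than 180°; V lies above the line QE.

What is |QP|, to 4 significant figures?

58.89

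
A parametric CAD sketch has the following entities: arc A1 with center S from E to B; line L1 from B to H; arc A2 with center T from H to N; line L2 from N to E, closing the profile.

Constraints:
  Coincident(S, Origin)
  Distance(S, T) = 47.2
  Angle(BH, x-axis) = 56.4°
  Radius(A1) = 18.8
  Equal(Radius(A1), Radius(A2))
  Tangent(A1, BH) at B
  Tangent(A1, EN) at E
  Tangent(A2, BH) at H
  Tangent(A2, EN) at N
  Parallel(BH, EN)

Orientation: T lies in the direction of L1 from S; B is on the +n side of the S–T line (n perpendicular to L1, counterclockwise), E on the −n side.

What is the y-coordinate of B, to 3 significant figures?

10.4

S is at the origin and T lies 47.2 along u from S, so T = 47.2·u = (26.1, 39.3). Tangency of A1 to both parallel lines with radius 18.8 puts B and E at S ± 18.8·n: B = (-15.7, 10.4), E = (15.7, -10.4). So B.y = 10.4.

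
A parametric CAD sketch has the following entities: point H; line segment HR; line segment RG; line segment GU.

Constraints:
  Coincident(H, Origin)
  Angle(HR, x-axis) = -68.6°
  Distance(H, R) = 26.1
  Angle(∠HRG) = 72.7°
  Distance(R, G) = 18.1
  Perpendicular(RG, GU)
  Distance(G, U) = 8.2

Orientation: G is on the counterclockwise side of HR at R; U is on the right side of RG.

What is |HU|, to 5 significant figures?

34.695

∠HRG = 72.7°, so RG runs at -68.6° + (180° − 72.7°) = 38.700° from the x-axis; with |RG| = 18.1, G = R + 18.1·(cos 38.700°, sin 38.700°) = (23.649, -12.984). RG ⟂ GU; with |GU| = 8.2 on the right of RG, U = G + 8.2·(0.62524, -0.78043) = (28.776, -19.383). Then |HU| = |U − H| = 34.695.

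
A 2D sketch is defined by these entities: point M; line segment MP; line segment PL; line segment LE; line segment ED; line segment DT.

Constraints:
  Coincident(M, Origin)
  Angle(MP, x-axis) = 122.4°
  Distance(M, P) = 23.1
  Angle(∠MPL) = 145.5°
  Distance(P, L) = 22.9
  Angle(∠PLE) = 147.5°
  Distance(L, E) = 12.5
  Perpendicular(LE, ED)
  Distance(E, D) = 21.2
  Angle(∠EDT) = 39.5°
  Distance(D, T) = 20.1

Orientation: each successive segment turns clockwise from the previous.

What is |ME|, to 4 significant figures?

52.86

M is at the origin; MP runs at 122.4° with length 23.1, so P = (-12.38, 19.50). ∠MPL = 145.5° gives PL at 87.90° from the x-axis; with |PL| = 22.9, L = (-11.54, 42.39). ∠PLE = 147.5° gives LE at 55.40° from the x-axis; with |LE| = 12.5, E = (-4.440, 52.68). Then |ME| = |E − M| = 52.86.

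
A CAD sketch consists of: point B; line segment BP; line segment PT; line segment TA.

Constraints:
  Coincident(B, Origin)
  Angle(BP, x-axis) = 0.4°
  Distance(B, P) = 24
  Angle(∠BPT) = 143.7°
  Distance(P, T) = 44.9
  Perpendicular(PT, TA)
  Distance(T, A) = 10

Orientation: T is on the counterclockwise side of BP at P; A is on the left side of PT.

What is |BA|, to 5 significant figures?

64.380

∠BPT = 143.7°, so PT runs at 0.4° + (180° − 143.7°) = 36.700° from the x-axis; with |PT| = 44.9, T = P + 44.9·(cos 36.700°, sin 36.700°) = (59.999, 27.001). PT ⟂ TA; with |TA| = 10.0 on the left of PT, A = T + 10.0·(-0.59763, 0.80178) = (54.023, 35.019). Then |BA| = |A − B| = 64.380.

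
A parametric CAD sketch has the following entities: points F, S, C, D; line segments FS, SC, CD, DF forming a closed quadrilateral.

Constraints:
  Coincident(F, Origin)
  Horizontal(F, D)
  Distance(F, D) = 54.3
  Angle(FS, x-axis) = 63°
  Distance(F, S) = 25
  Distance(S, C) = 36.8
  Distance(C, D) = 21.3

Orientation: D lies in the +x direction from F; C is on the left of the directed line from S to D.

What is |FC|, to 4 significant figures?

52.24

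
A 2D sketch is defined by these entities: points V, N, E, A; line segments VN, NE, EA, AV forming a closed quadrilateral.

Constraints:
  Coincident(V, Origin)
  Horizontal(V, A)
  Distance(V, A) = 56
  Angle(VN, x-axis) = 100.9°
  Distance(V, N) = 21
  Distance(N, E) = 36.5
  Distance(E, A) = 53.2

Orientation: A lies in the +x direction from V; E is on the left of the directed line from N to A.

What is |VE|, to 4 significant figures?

49.71

Checks: |NE| = 36.50 ✓; |EA| = 53.20 ✓.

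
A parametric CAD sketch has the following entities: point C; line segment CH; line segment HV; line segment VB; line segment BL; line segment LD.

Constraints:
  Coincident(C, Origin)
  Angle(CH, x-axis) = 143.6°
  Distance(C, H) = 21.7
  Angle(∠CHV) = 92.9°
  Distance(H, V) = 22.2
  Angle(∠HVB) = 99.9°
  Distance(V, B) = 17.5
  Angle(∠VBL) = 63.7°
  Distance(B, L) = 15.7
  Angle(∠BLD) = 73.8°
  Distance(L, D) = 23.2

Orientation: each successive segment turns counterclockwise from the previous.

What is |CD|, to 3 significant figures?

37.0

C is at the origin; CH runs at 143.6° with length 21.7, so H = (-17.5, 12.9). ∠CHV = 92.9° gives HV at -129° from the x-axis; with |HV| = 22.2, V = (-31.5, -4.30). ∠HVB = 99.9° gives VB at -49.2° from the x-axis; with |VB| = 17.5, B = (-20.1, -17.5). ∠VBL = 63.7° gives BL at 67.1° from the x-axis; with |BL| = 15.7, L = (-14.0, -3.09). ∠BLD = 73.8° gives LD at 173° from the x-axis; with |LD| = 23.2, D = (-37.0, -0.380). Then |CD| = |D − C| = 37.0.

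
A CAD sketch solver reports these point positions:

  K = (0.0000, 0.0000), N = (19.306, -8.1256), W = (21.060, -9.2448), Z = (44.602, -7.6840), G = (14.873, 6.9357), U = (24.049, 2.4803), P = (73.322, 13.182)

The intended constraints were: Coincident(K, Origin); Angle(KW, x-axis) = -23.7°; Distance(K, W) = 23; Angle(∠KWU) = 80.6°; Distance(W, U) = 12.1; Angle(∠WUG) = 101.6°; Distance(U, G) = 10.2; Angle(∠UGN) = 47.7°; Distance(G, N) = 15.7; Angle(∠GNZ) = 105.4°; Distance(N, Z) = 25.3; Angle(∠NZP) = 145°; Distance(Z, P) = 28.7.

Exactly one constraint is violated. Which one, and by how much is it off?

Distance(Z, P) = 28.7 — off by 6.80.

K = (0.00, 0.00) ✓; KW at -23.70° ✓; |KW| = 23.00 ✓; ∠KWU = 80.60° ✓; |WU| = 12.10 ✓; ∠WUG = 101.6° ✓; |UG| = 10.20 ✓; ∠UGN = 47.70° ✓; |GN| = 15.70 ✓; ∠GNZ = 105.4° ✓; |NZ| = 25.30 ✓; ∠NZP = 145.0° ✓; |ZP| = 35.50 ✗.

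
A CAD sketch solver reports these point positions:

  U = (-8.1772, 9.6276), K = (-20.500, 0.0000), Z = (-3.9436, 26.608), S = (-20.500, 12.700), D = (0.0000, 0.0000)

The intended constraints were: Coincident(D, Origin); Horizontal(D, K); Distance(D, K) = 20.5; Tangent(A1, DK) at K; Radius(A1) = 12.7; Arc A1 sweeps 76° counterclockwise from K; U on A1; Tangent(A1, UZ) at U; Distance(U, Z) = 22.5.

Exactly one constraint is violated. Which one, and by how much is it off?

Distance(U, Z) = 22.5 — off by 5.00.

D = (0.00, 0.00) ✓; D.y = 0.00, K.y = 0.00 ✓; |DK| = 20.50 ✓; ∠(SK, KD) = 90.00° ✓; |SK| = 12.70 ✓; bearing(S→U) − bearing(S→K) = 76.00° ✓; |SU| = 12.70 ✓; ∠(SU, UZ) = 90.00° ✓; |UZ| = 17.50 ✗.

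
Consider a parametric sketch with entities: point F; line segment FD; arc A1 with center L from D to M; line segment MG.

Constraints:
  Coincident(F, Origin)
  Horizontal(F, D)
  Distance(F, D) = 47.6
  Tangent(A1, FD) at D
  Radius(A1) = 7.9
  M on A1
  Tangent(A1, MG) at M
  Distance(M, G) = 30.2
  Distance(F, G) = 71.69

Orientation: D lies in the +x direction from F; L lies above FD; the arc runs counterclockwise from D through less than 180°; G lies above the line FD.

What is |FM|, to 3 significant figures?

55.6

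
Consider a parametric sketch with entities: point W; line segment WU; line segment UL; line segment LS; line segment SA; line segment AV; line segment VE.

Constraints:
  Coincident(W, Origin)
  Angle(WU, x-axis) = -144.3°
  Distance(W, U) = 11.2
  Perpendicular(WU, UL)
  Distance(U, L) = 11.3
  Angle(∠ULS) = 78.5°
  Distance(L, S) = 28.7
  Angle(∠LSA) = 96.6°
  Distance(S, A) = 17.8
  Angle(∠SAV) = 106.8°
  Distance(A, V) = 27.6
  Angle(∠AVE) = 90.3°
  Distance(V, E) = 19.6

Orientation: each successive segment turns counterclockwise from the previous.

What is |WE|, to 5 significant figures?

15.800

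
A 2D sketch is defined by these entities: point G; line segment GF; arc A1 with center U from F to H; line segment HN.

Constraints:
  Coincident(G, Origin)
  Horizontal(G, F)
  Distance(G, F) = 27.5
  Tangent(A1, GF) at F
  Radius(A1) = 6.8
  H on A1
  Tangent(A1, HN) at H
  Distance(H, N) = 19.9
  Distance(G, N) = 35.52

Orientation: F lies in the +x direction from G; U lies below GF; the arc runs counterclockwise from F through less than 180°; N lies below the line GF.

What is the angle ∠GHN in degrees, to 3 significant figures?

116°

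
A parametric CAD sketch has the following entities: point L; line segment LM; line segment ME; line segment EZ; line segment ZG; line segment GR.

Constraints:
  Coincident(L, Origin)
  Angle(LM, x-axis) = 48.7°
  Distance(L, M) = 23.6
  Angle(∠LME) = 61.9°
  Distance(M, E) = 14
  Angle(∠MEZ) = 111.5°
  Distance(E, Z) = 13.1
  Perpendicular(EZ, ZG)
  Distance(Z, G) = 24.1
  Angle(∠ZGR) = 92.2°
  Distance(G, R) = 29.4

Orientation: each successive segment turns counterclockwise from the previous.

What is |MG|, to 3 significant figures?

21.3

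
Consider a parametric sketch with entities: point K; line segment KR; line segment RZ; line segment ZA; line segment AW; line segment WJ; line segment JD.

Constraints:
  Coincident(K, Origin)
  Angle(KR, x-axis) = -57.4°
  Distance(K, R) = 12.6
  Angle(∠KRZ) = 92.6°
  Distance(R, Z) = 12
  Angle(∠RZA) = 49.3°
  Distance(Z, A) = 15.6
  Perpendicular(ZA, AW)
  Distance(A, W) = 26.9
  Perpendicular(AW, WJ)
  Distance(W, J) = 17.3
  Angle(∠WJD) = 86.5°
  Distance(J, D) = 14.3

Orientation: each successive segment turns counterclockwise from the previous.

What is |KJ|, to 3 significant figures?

32.1

ZA is perpendicular to AW, so AW runs at -109°; with |AW| = 26.9, W = (-6.43, -24.8). AW is perpendicular to WJ, so WJ runs at -19.3°; with |WJ| = 17.3, J = (9.89, -30.6). Then |KJ| = |J − K| = 32.1.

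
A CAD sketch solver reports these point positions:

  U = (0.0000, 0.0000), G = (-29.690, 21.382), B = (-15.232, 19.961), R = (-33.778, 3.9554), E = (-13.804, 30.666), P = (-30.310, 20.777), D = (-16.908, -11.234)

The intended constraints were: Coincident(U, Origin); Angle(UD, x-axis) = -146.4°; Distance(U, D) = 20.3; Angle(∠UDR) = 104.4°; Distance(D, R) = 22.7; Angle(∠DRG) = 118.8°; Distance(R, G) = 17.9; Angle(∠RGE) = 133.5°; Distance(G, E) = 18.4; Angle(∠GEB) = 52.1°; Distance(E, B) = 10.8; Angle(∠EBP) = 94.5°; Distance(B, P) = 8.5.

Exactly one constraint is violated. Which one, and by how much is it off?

Distance(B, P) = 8.5 — off by 6.60.

U = (0.00, 0.00) ✓; UD at -146.4° ✓; |UD| = 20.30 ✓; ∠UDR = 104.4° ✓; |DR| = 22.70 ✓; ∠DRG = 118.8° ✓; |RG| = 17.90 ✓; ∠RGE = 133.5° ✓; |GE| = 18.40 ✓; ∠GEB = 52.10° ✓; |EB| = 10.80 ✓; ∠EBP = 94.50° ✓; |BP| = 15.10 ✗.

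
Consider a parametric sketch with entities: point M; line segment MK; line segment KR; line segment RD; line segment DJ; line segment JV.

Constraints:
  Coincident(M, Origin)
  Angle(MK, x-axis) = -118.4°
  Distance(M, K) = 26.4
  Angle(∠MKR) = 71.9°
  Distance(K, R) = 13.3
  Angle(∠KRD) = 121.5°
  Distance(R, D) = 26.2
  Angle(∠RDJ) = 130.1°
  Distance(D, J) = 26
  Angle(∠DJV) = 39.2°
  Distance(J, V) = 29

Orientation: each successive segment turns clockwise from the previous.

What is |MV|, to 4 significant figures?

5.201

M is at the origin; MK runs at -118.4° with length 26.4, so K = (-12.56, -23.22). ∠MKR = 71.9° gives KR at 133.5° from the x-axis; with |KR| = 13.3, R = (-21.71, -13.58). ∠KRD = 121.5° gives RD at 75.00° from the x-axis; with |RD| = 26.2, D = (-14.93, 11.73). ∠RDJ = 130.1° gives DJ at 25.10° from the x-axis; with |DJ| = 26.0, J = (8.614, 22.76). ∠DJV = 39.2° gives JV at -115.7° from the x-axis; with |JV| = 29.0, V = (-3.962, -3.370). Then |MV| = |V − M| = 5.201.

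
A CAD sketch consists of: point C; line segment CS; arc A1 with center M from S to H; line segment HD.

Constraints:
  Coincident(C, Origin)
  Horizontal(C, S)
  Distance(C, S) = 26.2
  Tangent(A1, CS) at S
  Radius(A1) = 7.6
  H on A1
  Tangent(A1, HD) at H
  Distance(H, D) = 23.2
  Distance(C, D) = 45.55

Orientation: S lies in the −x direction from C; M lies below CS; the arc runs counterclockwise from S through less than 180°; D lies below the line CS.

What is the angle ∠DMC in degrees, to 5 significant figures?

123.47°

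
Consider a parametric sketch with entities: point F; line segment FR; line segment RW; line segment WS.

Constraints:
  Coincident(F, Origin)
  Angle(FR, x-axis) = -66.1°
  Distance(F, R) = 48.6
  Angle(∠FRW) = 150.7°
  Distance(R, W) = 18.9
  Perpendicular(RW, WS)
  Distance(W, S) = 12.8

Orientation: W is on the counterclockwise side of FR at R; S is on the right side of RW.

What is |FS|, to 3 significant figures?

71.4

F is at the origin; FR runs at -66.1° with length 48.6, so R = 48.6·(cos -66.1°, sin -66.1°) = (19.7, -44.4). ∠FRW = 150.7°, so RW runs at -66.1° + (180° − 150.7°) = -36.8° from the x-axis; with |RW| = 18.9, W = R + 18.9·(cos -36.8°, sin -36.8°) = (34.8, -55.8). RW ⟂ WS; with |WS| = 12.8 on the right of RW, S = W + 12.8·(-0.599, -0.801) = (27.2, -66.0). Then |FS| = |S − F| = 71.4.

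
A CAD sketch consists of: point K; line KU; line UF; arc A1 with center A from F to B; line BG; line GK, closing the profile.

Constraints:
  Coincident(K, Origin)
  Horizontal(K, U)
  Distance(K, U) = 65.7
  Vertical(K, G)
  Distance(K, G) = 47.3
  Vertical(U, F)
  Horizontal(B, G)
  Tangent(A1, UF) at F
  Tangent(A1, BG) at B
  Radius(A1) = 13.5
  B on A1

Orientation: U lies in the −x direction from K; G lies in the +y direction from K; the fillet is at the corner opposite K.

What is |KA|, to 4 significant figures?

62.19

KG is vertical with |KG| = 47.3 and G on the +y side, so G = (0.000, 47.30). The virtual corner opposite K is at (-65.70, 47.30). Tangency of A1 to UF means the radius AF is perpendicular to UF and the tangent condition forces AB to be normal to BG, with radius 13.5, so the center A sits 13.5 in from both sides at A = (-52.20, 33.80). Then |KA| = |A − K| = 62.19.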